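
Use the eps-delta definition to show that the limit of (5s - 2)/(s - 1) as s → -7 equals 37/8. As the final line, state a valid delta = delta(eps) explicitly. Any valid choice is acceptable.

Suppose eps > 0. We want delta > 0 with 0 < |s + 7| < delta ⇒ |(5s - 2)/(s - 1) − (37/8)| < eps.
Combining over a common denominator, (5s - 2)/(s - 1) − (37/8) = [(5s - 2)·(-8) − (-37)·(s - 1)] / [(-8)·(s - 1)] = -3(s + 7) / ((-8)(s - 1)).
So |(5s - 2)/(s - 1) − (37/8)| = 3|s + 7| / (8·|s − 1|).
Restrict delta ≤ 4. Then |s + 7| < 4 gives |s − 1| = |(s + 7) + (-8)| ≥ 8 − 4 = 4.
Hence |(5s - 2)/(s - 1) − (37/8)| < 3|s + 7|/(8·4) = (3/32)|s + 7|, which is < eps once |s + 7| < (32/3)eps.
Take delta = min(4, (32/3)eps). Then 0 < |s + 7| < delta forces both bounds, so |(5s - 2)/(s - 1) − (37/8)| < eps.

delta = min(4, (32/3)eps)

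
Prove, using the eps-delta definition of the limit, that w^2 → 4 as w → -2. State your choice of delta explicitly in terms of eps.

Suppose eps > 0. We seek delta > 0 with 0 < |w + 2| < delta ⇒ |w^2 − 4| < eps.
Factor: w^2 − 4 = (w + 2)(w - 2), so |w^2 − 4| = |w + 2|·|w - 2|.
Restrict delta ≤ 1. Then |w + 2| < 1 gives |w| < 3, so by the triangle inequality |w - 2| ≤ 3 + 2 = 5.
Hence |w^2 − 4| ≤ 5|w + 2|, which is < eps once |w + 2| < eps/5.
Take delta = min(1, eps/5). If 0 < |w + 2| < delta then both bounds hold and |w^2 − 4| ≤ 5|w + 2| < 5·(eps/5) = eps.

delta = min(1, eps/5)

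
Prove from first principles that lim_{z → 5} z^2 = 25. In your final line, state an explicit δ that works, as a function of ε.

δ = min(2, ε/12)

Suppose ε > 0. We seek δ > 0 with 0 < |z − 5| < δ ⇒ |z^2 − 25| < ε.
Factor: z^2 − 25 = (z − 5)(z + 5), so |z^2 − 25| = |z − 5|·|z + 5|.
Restrict δ ≤ 2. Then |z − 5| < 2 gives |z| < 7, so by the triangle inequality |z + 5| ≤ 7 + 5 = 12.
Hence |z^2 − 25| ≤ 12|z − 5|, which is < ε once |z − 5| < ε/12.
Take δ = min(2, ε/12). If 0 < |z − 5| < δ then both bounds hold and |z^2 − 25| ≤ 12|z − 5| < 12·(ε/12) = ε.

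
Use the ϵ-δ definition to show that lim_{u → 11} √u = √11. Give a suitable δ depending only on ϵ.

δ = min(11, √11·ϵ)

Let ϵ > 0. We want δ > 0 such that 0 < |u − 11| < δ implies |√u − √11| < ϵ.
Multiplying by the conjugate, |√u − √11| = |u − 11|/(√u + √11).
Restrict δ ≤ 11 so that |u − 11| < 11 forces u > 0, and then √u + √11 > √11.
Hence |√u − √11| < |u − 11|/√11, which is < ϵ once |u − 11| < √11·ϵ.
Take δ = min(11, √11·ϵ). If 0 < |u − 11| < δ then u > 0 and |√u − √11| < |u − 11|/√11 < ϵ.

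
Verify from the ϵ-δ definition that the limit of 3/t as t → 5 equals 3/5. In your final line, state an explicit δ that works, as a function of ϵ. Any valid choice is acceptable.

Let ϵ > 0. We seek δ > 0 such that 0 < |t − 5| < δ implies |3/t − (3/5)| < ϵ.
|3/t − (3/5)| = 3·|5 − t|/(5·|t|) = 3|t − 5|/(5|t|).
Require δ ≤ 5/2 so that |t| > 5 − 5/2 = 5/2, hence 5|t| > 25/2.
Then |3/t − (3/5)| < 3|t − 5|/(25/2), which is < ϵ when |t − 5| < (25/6)ϵ.
Take δ = min(5/2, (25/6)ϵ). Then 0 < |t − 5| < δ gives both |t − 5| < 5/2 and |t − 5| < (25/6)ϵ, so |3/t − (3/5)| < ϵ.

δ = min(5/2, (25/6)ϵ)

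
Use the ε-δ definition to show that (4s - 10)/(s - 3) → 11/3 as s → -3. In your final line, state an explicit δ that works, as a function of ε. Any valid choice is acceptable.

δ = min(3, 9ε)

Suppose ε > 0. We want δ > 0 with 0 < |s + 3| < δ ⇒ |(4s - 10)/(s - 3) − (11/3)| < ε.
Combining over a common denominator, (4s - 10)/(s - 3) − (11/3) = [(4s - 10)·(-6) − (-22)·(s - 3)] / [(-6)·(s - 3)] = -2(s + 3) / ((-6)(s - 3)).
So |(4s - 10)/(s - 3) − (11/3)| = 2|s + 3| / (6·|s − 3|).
Restrict δ ≤ 3. Then |s + 3| < 3 gives |s − 3| = |(s + 3) + (-6)| ≥ 6 − 3 = 3.
Hence |(4s - 10)/(s - 3) − (11/3)| < 2|s + 3|/(6·3) = (1/9)|s + 3|, which is < ε once |s + 3| < 9ε.
Take δ = min(3, 9ε). Then 0 < |s + 3| < δ forces both bounds, so |(4s - 10)/(s - 3) − (11/3)| < ε.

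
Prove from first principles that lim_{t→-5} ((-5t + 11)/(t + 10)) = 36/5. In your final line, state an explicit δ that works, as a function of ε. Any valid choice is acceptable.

δ = min(5/2, (25/122)ε)

Fix ε > 0. We want δ > 0 with 0 < |t + 5| < δ ⇒ |(-5t + 11)/(t + 10) − (36/5)| < ε.
Combining over a common denominator, (-5t + 11)/(t + 10) − (36/5) = [(-5t + 11)·5 − 36·(t + 10)] / [5·(t + 10)] = -61(t + 5) / (5(t + 10)).
So |(-5t + 11)/(t + 10) − (36/5)| = 61|t + 5| / (5·|t + 10|).
Require δ ≤ 5/2, so |t + 10| ≥ |5| − |t + 5| > 5 − 5/2 = 5/2.
Hence |(-5t + 11)/(t + 10) − (36/5)| < 61|t + 5|/(5·(5/2)) = (122/25)|t + 5|, which is < ε once |t + 5| < (25/122)ε.
Take δ = min(5/2, (25/122)ε). Then 0 < |t + 5| < δ forces both bounds, so |(-5t + 11)/(t + 10) − (36/5)| < ε.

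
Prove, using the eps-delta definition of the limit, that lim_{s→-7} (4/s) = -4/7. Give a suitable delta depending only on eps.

delta = min(7/2, (49/8)eps)

Let eps > 0 be given. We seek delta > 0 such that 0 < |s + 7| < delta implies |4/s + 4/7| < eps.
|4/s + 4/7| = 4·|-7 − s|/(7·|s|) = 4|s + 7|/(7|s|).
Restrict delta ≤ 7/2. Then |s + 7| < 7/2 gives |s| > 7/2, so 7|s| > 49/2.
Then |4/s + 4/7| < 4|s + 7|/(49/2), which is < eps when |s + 7| < (49/8)eps.
Take delta = min(7/2, (49/8)eps). Then 0 < |s + 7| < delta gives both |s + 7| < 7/2 and |s + 7| < (49/8)eps, so |4/s + 4/7| < eps.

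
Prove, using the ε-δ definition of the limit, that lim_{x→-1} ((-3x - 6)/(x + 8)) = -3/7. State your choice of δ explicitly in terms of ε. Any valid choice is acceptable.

Suppose ε > 0. We want δ > 0 with 0 < |x + 1| < δ ⇒ |(-3x - 6)/(x + 8) + 3/7| < ε.
Combining over a common denominator, (-3x - 6)/(x + 8) + 3/7 = [(-3x - 6)·7 − (-3)·(x + 8)] / [7·(x + 8)] = -18(x + 1) / (7(x + 8)).
So |(-3x - 6)/(x + 8) + 3/7| = 18|x + 1| / (7·|x + 8|).
Restrict δ ≤ 7/2. Then |x + 1| < 7/2 gives |x + 8| = |(x + 1) + 7| ≥ 7 − 7/2 = 7/2.
Hence |(-3x - 6)/(x + 8) + 3/7| < 18|x + 1|/(7·(7/2)) = (36/49)|x + 1|, which is < ε once |x + 1| < (49/36)ε.
Take δ = min(7/2, (49/36)ε). Then 0 < |x + 1| < δ forces both bounds, so |(-3x - 6)/(x + 8) + 3/7| < ε.

δ = min(7/2, (49/36)ε)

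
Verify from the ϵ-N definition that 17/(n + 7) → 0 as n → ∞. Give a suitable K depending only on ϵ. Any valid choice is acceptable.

K = 17/ϵ

Fix ϵ > 0. For n ≥ 1, |17/(n + 7) − 0| = 17/(n + 7) ≤ 17/n.
We need 17/n < ϵ, i.e. n > 17/ϵ.
Take K = 17/ϵ. If n > K then |17/(n + 7)| ≤ 17/n < ϵ.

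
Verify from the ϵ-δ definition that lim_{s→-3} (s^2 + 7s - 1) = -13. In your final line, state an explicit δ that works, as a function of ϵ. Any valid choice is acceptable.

δ = min(1, ϵ/8)

Let ϵ > 0. We want δ > 0 such that 0 < |s + 3| < δ implies |(s^2 + 7s - 1) + 13| < ϵ.
(s^2 + 7s - 1) + 13 = s^2 + 7s + 12 = (s + 3)(s + 4).
So |(s^2 + 7s - 1) + 13| = |s + 3|·|s + 4|.
Require δ ≤ 1. Then |s + 3| < 1 gives |s| < 4, and by the triangle inequality |s + 4| ≤ 4 + 4 = 8.
Hence |(s^2 + 7s - 1) + 13| ≤ 8|s + 3| < ϵ provided |s + 3| < ϵ/8.
Choosing δ = min(1, ϵ/8) ensures both conditions, hence |(s^2 + 7s - 1) + 13| < ϵ.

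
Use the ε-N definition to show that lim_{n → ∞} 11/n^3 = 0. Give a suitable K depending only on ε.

Let ε > 0. For n ≥ 1, |11/n^3 − 0| = 11/n^3.
11/n^3 < ε ⇔ n^3 > 11/ε ⇔ n > (11/ε)^{1/3}.
Take K = (11/ε)^{1/3}. Then n > K implies 11/n^3 < ε.

K = (11/ε)^{1/3}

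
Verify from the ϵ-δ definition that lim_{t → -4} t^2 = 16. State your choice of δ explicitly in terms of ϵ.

Fix ϵ > 0. We seek δ > 0 with 0 < |t + 4| < δ ⇒ |t^2 − 16| < ϵ.
Factor: t^2 − 16 = (t + 4)(t - 4), so |t^2 − 16| = |t + 4|·|t - 4|.
Restrict δ ≤ 1. Then |t + 4| < 1 gives |t| < 5, so by the triangle inequality |t - 4| ≤ 5 + 4 = 9.
Hence |t^2 − 16| ≤ 9|t + 4|, which is < ϵ once |t + 4| < ϵ/9.
Take δ = min(1, ϵ/9). If 0 < |t + 4| < δ then both bounds hold and |t^2 − 16| ≤ 9|t + 4| < 9·(ϵ/9) = ϵ.

δ = min(1, ϵ/9)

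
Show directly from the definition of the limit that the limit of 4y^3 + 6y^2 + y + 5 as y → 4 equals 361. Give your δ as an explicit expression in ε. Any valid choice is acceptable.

Suppose ε > 0. We want δ > 0 such that 0 < |y − 4| < δ implies |(4y^3 + 6y^2 + y + 5) − 361| < ε.
(4y^3 + 6y^2 + y + 5) − 361 = 4y^3 + 6y^2 + y - 356 = (y − 4)(4y^2 + 22y + 89).
So |(4y^3 + 6y^2 + y + 5) − 361| = |y − 4|·|4y^2 + 22y + 89|.
Assume first that |y − 4| < 1, so |y| < 5. Then |4y^2 + 22y + 89| ≤ 4·5^2 + 22·5 + 89 = 299.
Hence |(4y^3 + 6y^2 + y + 5) − 361| ≤ 299|y − 4| < ε provided |y − 4| < ε/299.
Take δ = min(1, ε/299). Then 0 < |y − 4| < δ gives both |y − 4| < 1 and |y − 4| < ε/299, so |(4y^3 + 6y^2 + y + 5) − 361| < ε.

δ = min(1, ε/299)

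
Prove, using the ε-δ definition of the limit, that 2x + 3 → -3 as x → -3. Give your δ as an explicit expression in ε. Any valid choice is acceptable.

Let ε > 0 be given. We need δ > 0 so that 0 < |x + 3| < δ implies |(2x + 3) + 3| < ε.
Since (2x + 3) + 3 = 2(x + 3), we have |(2x + 3) + 3| = 2|x + 3|.
So 2|x + 3| < ε exactly when |x + 3| < ε/2.
Choosing δ = ε/2 gives |(2x + 3) + 3| = 2|x + 3| < ε whenever |x + 3| < δ.

δ = ε/2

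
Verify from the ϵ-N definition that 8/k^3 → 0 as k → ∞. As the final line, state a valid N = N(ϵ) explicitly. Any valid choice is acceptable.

N = (8/ϵ)^{1/3}

Fix ϵ > 0. For k ≥ 1, |8/k^3 − 0| = 8/k^3.
8/k^3 < ϵ ⇔ k^3 > 8/ϵ ⇔ k > (8/ϵ)^{1/3}.
Take N = (8/ϵ)^{1/3}. Then k > N implies 8/k^3 < ϵ.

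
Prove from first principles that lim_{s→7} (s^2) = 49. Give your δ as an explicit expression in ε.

Suppose ε > 0. We seek δ > 0 with 0 < |s − 7| < δ ⇒ |s^2 − 49| < ε.
Factor: s^2 − 49 = (s − 7)(s + 7), so |s^2 − 49| = |s − 7|·|s + 7|.
Impose δ ≤ 1 so that |s| < 8; then |s + 7| ≤ 15.
Hence |s^2 − 49| ≤ 15|s − 7|, which is < ε once |s − 7| < ε/15.
Take δ = min(1, ε/15). If 0 < |s − 7| < δ then both bounds hold and |s^2 − 49| ≤ 15|s − 7| < 15·(ε/15) = ε.

δ = min(1, ε/15)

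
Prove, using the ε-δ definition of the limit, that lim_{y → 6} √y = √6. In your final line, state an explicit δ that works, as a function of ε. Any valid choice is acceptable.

Let ε > 0 be given. We want δ > 0 such that 0 < |y − 6| < δ implies |√y − √6| < ε.
Rationalise: √y − √6 = (y − 6)/(√y + √6), so |√y − √6| = |y − 6|/(√y + √6).
Restrict δ ≤ 6 so that |y − 6| < 6 forces y > 0, and then √y + √6 > √6.
Hence |√y − √6| < |y − 6|/√6, which is < ε once |y − 6| < √6·ε.
Take δ = min(6, √6·ε). If 0 < |y − 6| < δ then y > 0 and |√y − √6| < |y − 6|/√6 < ε.

δ = min(6, √6·ε)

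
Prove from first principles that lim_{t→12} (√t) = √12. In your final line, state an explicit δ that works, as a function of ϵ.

Let ϵ > 0. We want δ > 0 such that 0 < |t − 12| < δ implies |√t − √12| < ϵ.
Rationalise: √t − √12 = (t − 12)/(√t + √12), so |√t − √12| = |t − 12|/(√t + √12).
Restrict δ ≤ 12 so that |t − 12| < 12 forces t > 0, and then √t + √12 > √12.
Hence |√t − √12| < |t − 12|/√12, which is < ϵ once |t − 12| < √12·ϵ.
Take δ = min(12, √12·ϵ). If 0 < |t − 12| < δ then t > 0 and |√t − √12| < |t − 12|/√12 < ϵ.

δ = min(12, √12·ϵ)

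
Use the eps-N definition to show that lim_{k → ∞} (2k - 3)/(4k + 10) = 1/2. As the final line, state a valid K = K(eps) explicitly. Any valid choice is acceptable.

K = 2/eps

Suppose eps > 0. For k ≥ 1, |(2k - 3)/(4k + 10) − (1/2)| = |-32|/(4(4k + 10)) = 32/(4(4k + 10)).
Since 4k + 10 ≥ 4k for k ≥ 1, this is ≤ 32/(4·4k) = 2/k.
So |(2k - 3)/(4k + 10) − (1/2)| < eps whenever k > 2/eps.
Take K = 2/eps. If k > K then |(2k - 3)/(4k + 10) − (1/2)| ≤ 2/k < eps.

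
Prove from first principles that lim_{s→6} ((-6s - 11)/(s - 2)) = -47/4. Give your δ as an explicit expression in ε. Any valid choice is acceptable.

Let ε > 0. We want δ > 0 with 0 < |s − 6| < δ ⇒ |(-6s - 11)/(s - 2) + 47/4| < ε.
Combining over a common denominator, (-6s - 11)/(s - 2) + 47/4 = [(-6s - 11)·4 − (-47)·(s - 2)] / [4·(s - 2)] = 23(s − 6) / (4(s - 2)).
So |(-6s - 11)/(s - 2) + 47/4| = 23|s − 6| / (4·|s − 2|).
Restrict δ ≤ 2. Then |s − 6| < 2 gives |s − 2| = |(s − 6) + 4| ≥ 4 − 2 = 2.
Hence |(-6s - 11)/(s - 2) + 47/4| < 23|s − 6|/(4·2) = (23/8)|s − 6|, which is < ε once |s − 6| < (8/23)ε.
Take δ = min(2, (8/23)ε). Then 0 < |s − 6| < δ forces both bounds, so |(-6s - 11)/(s - 2) + 47/4| < ε.

δ = min(2, (8/23)ε)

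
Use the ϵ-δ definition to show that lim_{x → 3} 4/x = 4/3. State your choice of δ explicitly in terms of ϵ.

Let ϵ > 0 be given. We seek δ > 0 such that 0 < |x − 3| < δ implies |4/x − (4/3)| < ϵ.
|4/x − (4/3)| = 4·|3 − x|/(3·|x|) = 4|x − 3|/(3|x|).
Restrict δ ≤ 3/2. Then |x − 3| < 3/2 gives |x| > 3/2, so 3|x| > 9/2.
Then |4/x − (4/3)| < 4|x − 3|/(9/2), which is < ϵ when |x − 3| < (9/8)ϵ.
Take δ = min(3/2, (9/8)ϵ). Then 0 < |x − 3| < δ gives both |x − 3| < 3/2 and |x − 3| < (9/8)ϵ, so |4/x − (4/3)| < ϵ.

δ = min(3/2, (9/8)ϵ)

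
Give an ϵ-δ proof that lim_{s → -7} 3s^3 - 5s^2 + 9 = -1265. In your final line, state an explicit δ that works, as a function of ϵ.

δ = min(2, ϵ/659)

Let ϵ > 0 be given. We want δ > 0 such that 0 < |s + 7| < δ implies |(3s^3 - 5s^2 + 9) + 1265| < ϵ.
(3s^3 - 5s^2 + 9) + 1265 = 3s^3 - 5s^2 + 1274 = (s + 7)(3s^2 - 26s + 182).
So |(3s^3 - 5s^2 + 9) + 1265| = |s + 7|·|3s^2 - 26s + 182|.
Require δ ≤ 2. Then |s + 7| < 2 gives |s| < 9, and by the triangle inequality |3s^2 - 26s + 182| ≤ 3·9^2 + 26·9 + 182 = 659.
Hence |(3s^3 - 5s^2 + 9) + 1265| ≤ 659|s + 7| < ϵ provided |s + 7| < ϵ/659.
Take δ = min(2, ϵ/659). Then 0 < |s + 7| < δ gives both |s + 7| < 2 and |s + 7| < ϵ/659, so |(3s^3 - 5s^2 + 9) + 1265| < ϵ.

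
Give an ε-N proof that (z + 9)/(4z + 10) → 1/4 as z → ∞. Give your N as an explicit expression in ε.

N = (13/8)/ε

Let ε > 0. We seek N > 0 such that z > N implies |(z + 9)/(4z + 10) − (1/4)| < ε.
(z + 9)/(4z + 10) − (1/4) = (4(z + 9) − (4z + 10)) / (4(4z + 10)) = 26/(4(4z + 10)).
For z > 0 we have 4z + 10 > 4z, so |(z + 9)/(4z + 10) − (1/4)| = 26/(4(4z + 10)) < 26/(4·4z) = (13/8)/z.
Thus |(z + 9)/(4z + 10) − (1/4)| < ε whenever z > (13/8)/ε.
Take N = (13/8)/ε. If z > N then |(z + 9)/(4z + 10) − (1/4)| < (13/8)/z < ε.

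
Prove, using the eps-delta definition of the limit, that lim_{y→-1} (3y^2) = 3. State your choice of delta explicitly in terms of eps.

delta = min(2, eps/12)

Let eps > 0 be given. We want delta > 0 such that 0 < |y + 1| < delta implies |(3y^2) − 3| < eps.
(3y^2) − 3 = 3y^2 - 3 = (y + 1)(3y - 3).
So |(3y^2) − 3| = |y + 1|·|3y - 3|.
Assume first that |y + 1| < 2, so |y| < 3. Then |3y - 3| ≤ 3·3 + 3 = 12.
Hence |(3y^2) − 3| ≤ 12|y + 1| < eps provided |y + 1| < eps/12.
Take delta = min(2, eps/12). Then 0 < |y + 1| < delta gives both |y + 1| < 2 and |y + 1| < eps/12, so |(3y^2) − 3| < eps.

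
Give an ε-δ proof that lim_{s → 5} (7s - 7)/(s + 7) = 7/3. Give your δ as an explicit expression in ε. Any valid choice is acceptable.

Let ε > 0. We want δ > 0 with 0 < |s − 5| < δ ⇒ |(7s - 7)/(s + 7) − (7/3)| < ε.
Combining over a common denominator, (7s - 7)/(s + 7) − (7/3) = [(7s - 7)·12 − 28·(s + 7)] / [12·(s + 7)] = 56(s − 5) / (12(s + 7)).
So |(7s - 7)/(s + 7) − (7/3)| = 56|s − 5| / (12·|s + 7|).
Require δ ≤ 6, so |s + 7| ≥ |12| − |s − 5| > 12 − 6 = 6.
Hence |(7s - 7)/(s + 7) − (7/3)| < 56|s − 5|/(12·6) = (7/9)|s − 5|, which is < ε once |s − 5| < (9/7)ε.
Take δ = min(6, (9/7)ε). Then 0 < |s − 5| < δ forces both bounds, so |(7s - 7)/(s + 7) − (7/3)| < ε.

δ = min(6, (9/7)ε)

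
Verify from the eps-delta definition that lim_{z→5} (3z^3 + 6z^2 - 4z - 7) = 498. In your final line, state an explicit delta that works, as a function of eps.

Let eps > 0 be given. We want delta > 0 such that 0 < |z − 5| < delta implies |(3z^3 + 6z^2 - 4z - 7) − 498| < eps.
(3z^3 + 6z^2 - 4z - 7) − 498 = 3z^3 + 6z^2 - 4z - 505 = (z − 5)(3z^2 + 21z + 101).
So |(3z^3 + 6z^2 - 4z - 7) − 498| = |z − 5|·|3z^2 + 21z + 101|.
Assume first that |z − 5| < 1, so |z| < 6. Then |3z^2 + 21z + 101| ≤ 3·6^2 + 21·6 + 101 = 335.
Hence |(3z^3 + 6z^2 - 4z - 7) − 498| ≤ 335|z − 5| < eps provided |z − 5| < eps/335.
Choosing delta = min(1, eps/335) ensures both conditions, hence |(3z^3 + 6z^2 - 4z - 7) − 498| < eps.

delta = min(1, eps/335)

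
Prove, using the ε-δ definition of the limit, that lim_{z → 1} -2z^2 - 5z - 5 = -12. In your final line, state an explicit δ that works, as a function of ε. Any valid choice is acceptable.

Suppose ε > 0. We want δ > 0 such that 0 < |z − 1| < δ implies |(-2z^2 - 5z - 5) + 12| < ε.
(-2z^2 - 5z - 5) + 12 = -2z^2 - 5z + 7 = (z − 1)(-2z - 7).
So |(-2z^2 - 5z - 5) + 12| = |z − 1|·|-2z - 7|.
Require δ ≤ 1. Then |z − 1| < 1 gives |z| < 2, and by the triangle inequality |-2z - 7| ≤ 2·2 + 7 = 11.
Hence |(-2z^2 - 5z - 5) + 12| ≤ 11|z − 1| < ε provided |z − 1| < ε/11.
Choosing δ = min(1, ε/11) ensures both conditions, hence |(-2z^2 - 5z - 5) + 12| < ε.

δ = min(1, ε/11)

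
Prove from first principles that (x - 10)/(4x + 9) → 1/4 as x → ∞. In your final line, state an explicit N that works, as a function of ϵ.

N = (49/16)/ϵ

Let ϵ > 0 be given. We seek N > 0 such that x > N implies |(x - 10)/(4x + 9) − (1/4)| < ϵ.
(x - 10)/(4x + 9) − (1/4) = (4(x - 10) − (4x + 9)) / (4(4x + 9)) = -49/(4(4x + 9)).
For x > 0 we have 4x + 9 > 4x, so |(x - 10)/(4x + 9) − (1/4)| = 49/(4(4x + 9)) < 49/(4·4x) = (49/16)/x.
Thus |(x - 10)/(4x + 9) − (1/4)| < ϵ whenever x > (49/16)/ϵ.
Take N = (49/16)/ϵ. If x > N then |(x - 10)/(4x + 9) − (1/4)| < (49/16)/x < ϵ.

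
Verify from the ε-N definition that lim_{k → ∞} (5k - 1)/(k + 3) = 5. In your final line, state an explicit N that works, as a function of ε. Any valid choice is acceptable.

N = 16/ε

Let ε > 0 be given. For k ≥ 1, |(5k - 1)/(k + 3) − 5| = |-16|/((k + 3)) = 16/((k + 3)).
Since k + 3 ≥ k for k ≥ 1, this is ≤ 16/(k) = 16/k.
So |(5k - 1)/(k + 3) − 5| < ε whenever k > 16/ε.
Take N = 16/ε. If k > N then |(5k - 1)/(k + 3) − 5| ≤ 16/k < ε.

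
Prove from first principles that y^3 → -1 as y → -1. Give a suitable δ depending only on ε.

δ = min(2, ε/13)

Let ε > 0. We seek δ > 0 with 0 < |y + 1| < δ ⇒ |y^3 + 1| < ε.
Factor: y^3 + 1 = (y + 1)(y^2 - y + 1), so |y^3 + 1| = |y + 1|·|y^2 - y + 1|.
Restrict δ ≤ 2. Then |y + 1| < 2 gives |y| < 3, so by the triangle inequality |y^2 - y + 1| ≤ 3^2 + 3 + 1 = 13.
Hence |y^3 + 1| ≤ 13|y + 1|, which is < ε once |y + 1| < ε/13.
Take δ = min(2, ε/13). If 0 < |y + 1| < δ then both bounds hold and |y^3 + 1| ≤ 13|y + 1| < 13·(ε/13) = ε.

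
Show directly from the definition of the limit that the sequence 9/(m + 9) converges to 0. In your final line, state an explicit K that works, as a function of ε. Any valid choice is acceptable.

Let ε > 0 be given. For m ≥ 1, |9/(m + 9) − 0| = 9/(m + 9) ≤ 9/m.
We need 9/m < ε, i.e. m > 9/ε.
Take K = 9/ε. If m > K then |9/(m + 9)| ≤ 9/m < ε.

K = 9/ε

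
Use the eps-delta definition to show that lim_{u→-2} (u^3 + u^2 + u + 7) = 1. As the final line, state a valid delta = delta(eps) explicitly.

Suppose eps > 0. We want delta > 0 such that 0 < |u + 2| < delta implies |(u^3 + u^2 + u + 7) − 1| < eps.
(u^3 + u^2 + u + 7) − 1 = u^3 + u^2 + u + 6 = (u + 2)(u^2 - u + 3).
So |(u^3 + u^2 + u + 7) − 1| = |u + 2|·|u^2 - u + 3|.
Require delta ≤ 1. Then |u + 2| < 1 gives |u| < 3, and by the triangle inequality |u^2 - u + 3| ≤ 3^2 + 3 + 3 = 15.
Hence |(u^3 + u^2 + u + 7) − 1| ≤ 15|u + 2| < eps provided |u + 2| < eps/15.
Take delta = min(1, eps/15). Then 0 < |u + 2| < delta gives both |u + 2| < 1 and |u + 2| < eps/15, so |(u^3 + u^2 + u + 7) − 1| < eps.

delta = min(1, eps/15)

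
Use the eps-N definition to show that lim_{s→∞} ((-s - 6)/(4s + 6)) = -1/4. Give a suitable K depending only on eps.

K = (9/8)/eps

Let eps > 0 be given. We seek K > 0 such that s > K implies |(-s - 6)/(4s + 6) + 1/4| < eps.
(-s - 6)/(4s + 6) + 1/4 = (4(-s - 6) − (-1)(4s + 6)) / (4(4s + 6)) = -18/(4(4s + 6)).
For s > 0 we have 4s + 6 > 4s, so |(-s - 6)/(4s + 6) + 1/4| = 18/(4(4s + 6)) < 18/(4·4s) = (9/8)/s.
Thus |(-s - 6)/(4s + 6) + 1/4| < eps whenever s > (9/8)/eps.
Take K = (9/8)/eps. If s > K then |(-s - 6)/(4s + 6) + 1/4| < (9/8)/s < eps.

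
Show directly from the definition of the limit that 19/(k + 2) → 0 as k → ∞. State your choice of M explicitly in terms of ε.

Suppose ε > 0. For k ≥ 1, |19/(k + 2) − 0| = 19/(k + 2) ≤ 19/k.
We need 19/k < ε, i.e. k > 19/ε.
Take M = 19/ε. If k > M then |19/(k + 2)| ≤ 19/k < ε.

M = 19/ε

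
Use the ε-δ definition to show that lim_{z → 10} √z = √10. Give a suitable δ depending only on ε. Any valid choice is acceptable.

δ = min(10, √10·ε)

Let ε > 0. We want δ > 0 such that 0 < |z − 10| < δ implies |√z − √10| < ε.
Multiplying by the conjugate, |√z − √10| = |z − 10|/(√z + √10).
Restrict δ ≤ 10 so that |z − 10| < 10 forces z > 0, and then √z + √10 > √10.
Hence |√z − √10| < |z − 10|/√10, which is < ε once |z − 10| < √10·ε.
Take δ = min(10, √10·ε). If 0 < |z − 10| < δ then z > 0 and |√z − √10| < |z − 10|/√10 < ε.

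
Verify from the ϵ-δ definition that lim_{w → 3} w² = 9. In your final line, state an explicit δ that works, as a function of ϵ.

Fix ϵ > 0. We seek δ > 0 with 0 < |w − 3| < δ ⇒ |w² − 9| < ϵ.
Factor: w² − 9 = (w − 3)(w + 3), so |w² − 9| = |w − 3|·|w + 3|.
Impose δ ≤ 1 so that |w| < 4; then |w + 3| ≤ 7.
Hence |w² − 9| ≤ 7|w − 3|, which is < ϵ once |w − 3| < ϵ/7.
Take δ = min(1, ϵ/7). If 0 < |w − 3| < δ then both bounds hold and |w² − 9| ≤ 7|w − 3| < 7·(ϵ/7) = ϵ.

δ = min(1, ϵ/7)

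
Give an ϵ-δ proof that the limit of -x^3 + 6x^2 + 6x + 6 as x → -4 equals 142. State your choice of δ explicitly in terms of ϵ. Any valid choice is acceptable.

Fix ϵ > 0. We want δ > 0 such that 0 < |x + 4| < δ implies |(-x^3 + 6x^2 + 6x + 6) − 142| < ϵ.
(-x^3 + 6x^2 + 6x + 6) − 142 = -x^3 + 6x^2 + 6x - 136 = (x + 4)(-x^2 + 10x - 34).
So |(-x^3 + 6x^2 + 6x + 6) − 142| = |x + 4|·|-x^2 + 10x - 34|.
Require δ ≤ 1. Then |x + 4| < 1 gives |x| < 5, and by the triangle inequality |-x^2 + 10x - 34| ≤ 5^2 + 10·5 + 34 = 109.
Hence |(-x^3 + 6x^2 + 6x + 6) − 142| ≤ 109|x + 4| < ϵ provided |x + 4| < ϵ/109.
Choosing δ = min(1, ϵ/109) ensures both conditions, hence |(-x^3 + 6x^2 + 6x + 6) − 142| < ϵ.

δ = min(1, ϵ/109)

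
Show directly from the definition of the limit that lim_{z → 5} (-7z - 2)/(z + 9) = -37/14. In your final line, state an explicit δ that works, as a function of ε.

δ = min(7, (98/61)ε)

Let ε > 0 be given. We want δ > 0 with 0 < |z − 5| < δ ⇒ |(-7z - 2)/(z + 9) + 37/14| < ε.
Combining over a common denominator, (-7z - 2)/(z + 9) + 37/14 = [(-7z - 2)·14 − (-37)·(z + 9)] / [14·(z + 9)] = -61(z − 5) / (14(z + 9)).
So |(-7z - 2)/(z + 9) + 37/14| = 61|z − 5| / (14·|z + 9|).
Restrict δ ≤ 7. Then |z − 5| < 7 gives |z + 9| = |(z − 5) + 14| ≥ 14 − 7 = 7.
Hence |(-7z - 2)/(z + 9) + 37/14| < 61|z − 5|/(14·7) = (61/98)|z − 5|, which is < ε once |z − 5| < (98/61)ε.
Take δ = min(7, (98/61)ε). Then 0 < |z − 5| < δ forces both bounds, so |(-7z - 2)/(z + 9) + 37/14| < ε.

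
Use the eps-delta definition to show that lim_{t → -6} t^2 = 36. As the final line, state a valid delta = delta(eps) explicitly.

Suppose eps > 0. We seek delta > 0 with 0 < |t + 6| < delta ⇒ |t^2 − 36| < eps.
Factor: t^2 − 36 = (t + 6)(t - 6), so |t^2 − 36| = |t + 6|·|t - 6|.
Restrict delta ≤ 2. Then |t + 6| < 2 gives |t| < 8, so by the triangle inequality |t - 6| ≤ 8 + 6 = 14.
Hence |t^2 − 36| ≤ 14|t + 6|, which is < eps once |t + 6| < eps/14.
Take delta = min(2, eps/14). If 0 < |t + 6| < delta then both bounds hold and |t^2 − 36| ≤ 14|t + 6| < 14·(eps/14) = eps.

delta = min(2, eps/14)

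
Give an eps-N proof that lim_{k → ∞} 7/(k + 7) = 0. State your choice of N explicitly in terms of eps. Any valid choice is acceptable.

N = 7/eps

Let eps > 0. For k ≥ 1, |7/(k + 7) − 0| = 7/(k + 7) ≤ 7/k.
We need 7/k < eps, i.e. k > 7/eps.
Take N = 7/eps. If k > N then |7/(k + 7)| ≤ 7/k < eps.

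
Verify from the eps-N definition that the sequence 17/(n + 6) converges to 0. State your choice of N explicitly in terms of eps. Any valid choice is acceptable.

Let eps > 0 be given. For n ≥ 1, |17/(n + 6) − 0| = 17/(n + 6) ≤ 17/n.
We need 17/n < eps, i.e. n > 17/eps.
Take N = 17/eps. If n > N then |17/(n + 6)| ≤ 17/n < eps.

N = 17/eps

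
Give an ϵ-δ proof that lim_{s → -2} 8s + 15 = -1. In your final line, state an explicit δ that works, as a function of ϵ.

Suppose ϵ > 0. We need δ > 0 so that 0 < |s + 2| < δ implies |(8s + 15) + 1| < ϵ.
|(8s + 15) + 1| = |8s + 16| = 8|s + 2|.
Thus it suffices that |s + 2| < ϵ/8.
Take δ = ϵ/8. If 0 < |s + 2| < δ then |(8s + 15) + 1| = 8|s + 2| < 8·(ϵ/8) = ϵ.

δ = ϵ/8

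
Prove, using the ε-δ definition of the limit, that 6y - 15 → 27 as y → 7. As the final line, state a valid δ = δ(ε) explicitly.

Let ε > 0 be given. We need δ > 0 so that 0 < |y − 7| < δ implies |(6y - 15) − 27| < ε.
|(6y - 15) − 27| = |6y - 42| = 6|y − 7|.
So 6|y − 7| < ε exactly when |y − 7| < ε/6.
Take δ = ε/6. If 0 < |y − 7| < δ then |(6y - 15) − 27| = 6|y − 7| < 6·(ε/6) = ε.

δ = ε/6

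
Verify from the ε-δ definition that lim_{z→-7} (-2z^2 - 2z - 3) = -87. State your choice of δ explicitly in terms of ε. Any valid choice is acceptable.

Suppose ε > 0. We want δ > 0 such that 0 < |z + 7| < δ implies |(-2z^2 - 2z - 3) + 87| < ε.
(-2z^2 - 2z - 3) + 87 = -2z^2 - 2z + 84 = (z + 7)(-2z + 12).
So |(-2z^2 - 2z - 3) + 87| = |z + 7|·|-2z + 12|.
Require δ ≤ 1. Then |z + 7| < 1 gives |z| < 8, and by the triangle inequality |-2z + 12| ≤ 2·8 + 12 = 28.
Hence |(-2z^2 - 2z - 3) + 87| ≤ 28|z + 7| < ε provided |z + 7| < ε/28.
Take δ = min(1, ε/28). Then 0 < |z + 7| < δ gives both |z + 7| < 1 and |z + 7| < ε/28, so |(-2z^2 - 2z - 3) + 87| < ε.

δ = min(1, ε/28)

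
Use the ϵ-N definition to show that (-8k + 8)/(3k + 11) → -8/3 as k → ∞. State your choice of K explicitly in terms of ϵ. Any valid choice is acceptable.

K = (112/9)/ϵ

Let ϵ > 0 be given. For k ≥ 1, |(-8k + 8)/(3k + 11) + 8/3| = |112|/(3(3k + 11)) = 112/(3(3k + 11)).
Since 3k + 11 ≥ 3k for k ≥ 1, this is ≤ 112/(3·3k) = (112/9)/k.
So |(-8k + 8)/(3k + 11) + 8/3| < ϵ whenever k > (112/9)/ϵ.
Take K = (112/9)/ϵ. If k > K then |(-8k + 8)/(3k + 11) + 8/3| ≤ (112/9)/k < ϵ.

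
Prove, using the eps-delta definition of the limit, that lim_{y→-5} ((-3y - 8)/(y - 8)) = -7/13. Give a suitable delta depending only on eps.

delta = min(13/2, (169/64)eps)

Let eps > 0 be given. We want delta > 0 with 0 < |y + 5| < delta ⇒ |(-3y - 8)/(y - 8) + 7/13| < eps.
Combining over a common denominator, (-3y - 8)/(y - 8) + 7/13 = [(-3y - 8)·(-13) − 7·(y - 8)] / [(-13)·(y - 8)] = 32(y + 5) / ((-13)(y - 8)).
So |(-3y - 8)/(y - 8) + 7/13| = 32|y + 5| / (13·|y − 8|).
Restrict delta ≤ 13/2. Then |y + 5| < 13/2 gives |y − 8| = |(y + 5) + (-13)| ≥ 13 − 13/2 = 13/2.
Hence |(-3y - 8)/(y - 8) + 7/13| < 32|y + 5|/(13·(13/2)) = (64/169)|y + 5|, which is < eps once |y + 5| < (169/64)eps.
Take delta = min(13/2, (169/64)eps). Then 0 < |y + 5| < delta forces both bounds, so |(-3y - 8)/(y - 8) + 7/13| < eps.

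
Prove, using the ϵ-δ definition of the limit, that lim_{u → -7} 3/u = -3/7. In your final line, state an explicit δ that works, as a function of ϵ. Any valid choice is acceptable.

δ = min(7/2, (49/6)ϵ)

Let ϵ > 0. We seek δ > 0 such that 0 < |u + 7| < δ implies |3/u + 3/7| < ϵ.
|3/u + 3/7| = 3·|-7 − u|/(7·|u|) = 3|u + 7|/(7|u|).
Restrict δ ≤ 7/2. Then |u + 7| < 7/2 gives |u| > 7/2, so 7|u| > 49/2.
Then |3/u + 3/7| < 3|u + 7|/(49/2), which is < ϵ when |u + 7| < (49/6)ϵ.
Take δ = min(7/2, (49/6)ϵ). Then 0 < |u + 7| < δ gives both |u + 7| < 7/2 and |u + 7| < (49/6)ϵ, so |3/u + 3/7| < ϵ.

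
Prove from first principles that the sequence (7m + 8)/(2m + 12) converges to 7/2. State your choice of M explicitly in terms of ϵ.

M = 17/ϵ

Let ϵ > 0 be given. For m ≥ 1, |(7m + 8)/(2m + 12) − (7/2)| = |-68|/(2(2m + 12)) = 68/(2(2m + 12)).
Since 2m + 12 ≥ 2m for m ≥ 1, this is ≤ 68/(2·2m) = 17/m.
So |(7m + 8)/(2m + 12) − (7/2)| < ϵ whenever m > 17/ϵ.
Take M = 17/ϵ. If m > M then |(7m + 8)/(2m + 12) − (7/2)| ≤ 17/m < ϵ.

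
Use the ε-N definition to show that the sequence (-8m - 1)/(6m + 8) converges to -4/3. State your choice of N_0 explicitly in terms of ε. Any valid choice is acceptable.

N_0 = (29/18)/ε

Let ε > 0. For m ≥ 1, |(-8m - 1)/(6m + 8) + 4/3| = |58|/(6(6m + 8)) = 58/(6(6m + 8)).
Since 6m + 8 ≥ 6m for m ≥ 1, this is ≤ 58/(6·6m) = (29/18)/m.
So |(-8m - 1)/(6m + 8) + 4/3| < ε whenever m > (29/18)/ε.
Take N_0 = (29/18)/ε. If m > N_0 then |(-8m - 1)/(6m + 8) + 4/3| ≤ (29/18)/m < ε.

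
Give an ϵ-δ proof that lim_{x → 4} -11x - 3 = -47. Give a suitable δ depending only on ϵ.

δ = ϵ/11

Fix ϵ > 0. We need δ > 0 so that 0 < |x − 4| < δ implies |(-11x - 3) + 47| < ϵ.
Since (-11x - 3) + 47 = -11(x − 4), we have |(-11x - 3) + 47| = 11|x − 4|.
So 11|x − 4| < ϵ exactly when |x − 4| < ϵ/11.
Choosing δ = ϵ/11 gives |(-11x - 3) + 47| = 11|x − 4| < ϵ whenever |x − 4| < δ.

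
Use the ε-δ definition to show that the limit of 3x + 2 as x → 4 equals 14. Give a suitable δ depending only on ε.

Let ε > 0 be given. We need δ > 0 so that 0 < |x − 4| < δ implies |(3x + 2) − 14| < ε.
Since (3x + 2) − 14 = 3(x − 4), we have |(3x + 2) − 14| = 3|x − 4|.
Thus it suffices that |x − 4| < ε/3.
Choosing δ = ε/3 gives |(3x + 2) − 14| = 3|x − 4| < ε whenever |x − 4| < δ.

δ = ε/3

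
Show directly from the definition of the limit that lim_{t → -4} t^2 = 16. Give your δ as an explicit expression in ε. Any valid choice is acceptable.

Suppose ε > 0. We seek δ > 0 with 0 < |t + 4| < δ ⇒ |t^2 − 16| < ε.
Factor: t^2 − 16 = (t + 4)(t - 4), so |t^2 − 16| = |t + 4|·|t - 4|.
Impose δ ≤ 1 so that |t| < 5; then |t - 4| ≤ 9.
Hence |t^2 − 16| ≤ 9|t + 4|, which is < ε once |t + 4| < ε/9.
Take δ = min(1, ε/9). If 0 < |t + 4| < δ then both bounds hold and |t^2 − 16| ≤ 9|t + 4| < 9·(ε/9) = ε.

δ = min(1, ε/9)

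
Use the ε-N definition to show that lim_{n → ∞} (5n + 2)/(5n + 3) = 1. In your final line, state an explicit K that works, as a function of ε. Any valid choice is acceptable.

K = (1/5)/ε

Suppose ε > 0. For n ≥ 1, |(5n + 2)/(5n + 3) − 1| = |-5|/(5(5n + 3)) = 5/(5(5n + 3)).
Since 5n + 3 ≥ 5n for n ≥ 1, this is ≤ 5/(5·5n) = (1/5)/n.
So |(5n + 2)/(5n + 3) − 1| < ε whenever n > (1/5)/ε.
Take K = (1/5)/ε. If n > K then |(5n + 2)/(5n + 3) − 1| ≤ (1/5)/n < ε.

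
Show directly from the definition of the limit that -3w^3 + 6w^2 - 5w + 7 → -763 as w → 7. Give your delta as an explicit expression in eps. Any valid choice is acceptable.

delta = min(1, eps/422)

Suppose eps > 0. We want delta > 0 such that 0 < |w − 7| < delta implies |(-3w^3 + 6w^2 - 5w + 7) + 763| < eps.
(-3w^3 + 6w^2 - 5w + 7) + 763 = -3w^3 + 6w^2 - 5w + 770 = (w − 7)(-3w^2 - 15w - 110).
So |(-3w^3 + 6w^2 - 5w + 7) + 763| = |w − 7|·|-3w^2 - 15w - 110|.
Require delta ≤ 1. Then |w − 7| < 1 gives |w| < 8, and by the triangle inequality |-3w^2 - 15w - 110| ≤ 3·8^2 + 15·8 + 110 = 422.
Hence |(-3w^3 + 6w^2 - 5w + 7) + 763| ≤ 422|w − 7| < eps provided |w − 7| < eps/422.
Take delta = min(1, eps/422). Then 0 < |w − 7| < delta gives both |w − 7| < 1 and |w − 7| < eps/422, so |(-3w^3 + 6w^2 - 5w + 7) + 763| < eps.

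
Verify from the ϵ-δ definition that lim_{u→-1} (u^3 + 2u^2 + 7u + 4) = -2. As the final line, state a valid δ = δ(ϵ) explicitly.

Fix ϵ > 0. We want δ > 0 such that 0 < |u + 1| < δ implies |(u^3 + 2u^2 + 7u + 4) + 2| < ϵ.
(u^3 + 2u^2 + 7u + 4) + 2 = u^3 + 2u^2 + 7u + 6 = (u + 1)(u^2 + u + 6).
So |(u^3 + 2u^2 + 7u + 4) + 2| = |u + 1|·|u^2 + u + 6|.
Assume first that |u + 1| < 2, so |u| < 3. Then |u^2 + u + 6| ≤ 3^2 + 3 + 6 = 18.
Hence |(u^3 + 2u^2 + 7u + 4) + 2| ≤ 18|u + 1| < ϵ provided |u + 1| < ϵ/18.
Take δ = min(2, ϵ/18). Then 0 < |u + 1| < δ gives both |u + 1| < 2 and |u + 1| < ϵ/18, so |(u^3 + 2u^2 + 7u + 4) + 2| < ϵ.

δ = min(2, ϵ/18)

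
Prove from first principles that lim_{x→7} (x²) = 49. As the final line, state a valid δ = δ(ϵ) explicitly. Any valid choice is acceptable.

δ = min(1, ϵ/15)

Let ϵ > 0. We seek δ > 0 with 0 < |x − 7| < δ ⇒ |x² − 49| < ϵ.
Factor: x² − 49 = (x − 7)(x + 7), so |x² − 49| = |x − 7|·|x + 7|.
Restrict δ ≤ 1. Then |x − 7| < 1 gives |x| < 8, so by the triangle inequality |x + 7| ≤ 8 + 7 = 15.
Hence |x² − 49| ≤ 15|x − 7|, which is < ϵ once |x − 7| < ϵ/15.
Take δ = min(1, ϵ/15). If 0 < |x − 7| < δ then both bounds hold and |x² − 49| ≤ 15|x − 7| < 15·(ϵ/15) = ϵ.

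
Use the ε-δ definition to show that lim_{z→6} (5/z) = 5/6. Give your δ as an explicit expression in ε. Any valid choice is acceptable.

Suppose ε > 0. We seek δ > 0 such that 0 < |z − 6| < δ implies |5/z − (5/6)| < ε.
|5/z − (5/6)| = 5·|6 − z|/(6·|z|) = 5|z − 6|/(6|z|).
Require δ ≤ 3 so that |z| > 6 − 3 = 3, hence 6|z| > 18.
Then |5/z − (5/6)| < 5|z − 6|/18, which is < ε when |z − 6| < (18/5)ε.
Take δ = min(3, (18/5)ε). Then 0 < |z − 6| < δ gives both |z − 6| < 3 and |z − 6| < (18/5)ε, so |5/z − (5/6)| < ε.

δ = min(3, (18/5)ε)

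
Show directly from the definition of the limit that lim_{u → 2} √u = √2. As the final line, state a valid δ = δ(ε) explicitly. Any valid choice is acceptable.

Let ε > 0. We want δ > 0 such that 0 < |u − 2| < δ implies |√u − √2| < ε.
Rationalise: √u − √2 = (u − 2)/(√u + √2), so |√u − √2| = |u − 2|/(√u + √2).
Restrict δ ≤ 2 so that |u − 2| < 2 forces u > 0, and then √u + √2 > √2.
Hence |√u − √2| < |u − 2|/√2, which is < ε once |u − 2| < √2·ε.
Take δ = min(2, √2·ε). If 0 < |u − 2| < δ then u > 0 and |√u − √2| < |u − 2|/√2 < ε.

δ = min(2, √2·ε)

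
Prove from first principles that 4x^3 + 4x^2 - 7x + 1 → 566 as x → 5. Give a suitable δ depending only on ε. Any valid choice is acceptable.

Suppose ε > 0. We want δ > 0 such that 0 < |x − 5| < δ implies |(4x^3 + 4x^2 - 7x + 1) − 566| < ε.
(4x^3 + 4x^2 - 7x + 1) − 566 = 4x^3 + 4x^2 - 7x - 565 = (x − 5)(4x^2 + 24x + 113).
So |(4x^3 + 4x^2 - 7x + 1) − 566| = |x − 5|·|4x^2 + 24x + 113|.
Assume first that |x − 5| < 2, so |x| < 7. Then |4x^2 + 24x + 113| ≤ 4·7^2 + 24·7 + 113 = 477.
Hence |(4x^3 + 4x^2 - 7x + 1) − 566| ≤ 477|x − 5| < ε provided |x − 5| < ε/477.
Take δ = min(2, ε/477). Then 0 < |x − 5| < δ gives both |x − 5| < 2 and |x − 5| < ε/477, so |(4x^3 + 4x^2 - 7x + 1) − 566| < ε.

δ = min(2, ε/477)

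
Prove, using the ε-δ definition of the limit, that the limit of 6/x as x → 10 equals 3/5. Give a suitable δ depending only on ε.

Let ε > 0. We seek δ > 0 such that 0 < |x − 10| < δ implies |6/x − (3/5)| < ε.
|6/x − (3/5)| = 6·|10 − x|/(10·|x|) = 6|x − 10|/(10|x|).
Restrict δ ≤ 5. Then |x − 10| < 5 gives |x| > 5, so 10|x| > 50.
Then |6/x − (3/5)| < 6|x − 10|/50, which is < ε when |x − 10| < (25/3)ε.
Take δ = min(5, (25/3)ε). Then 0 < |x − 10| < δ gives both |x − 10| < 5 and |x − 10| < (25/3)ε, so |6/x − (3/5)| < ε.

δ = min(5, (25/3)ε)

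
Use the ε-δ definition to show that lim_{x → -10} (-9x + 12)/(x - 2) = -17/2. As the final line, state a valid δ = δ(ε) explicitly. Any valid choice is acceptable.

Suppose ε > 0. We want δ > 0 with 0 < |x + 10| < δ ⇒ |(-9x + 12)/(x - 2) + 17/2| < ε.
Combining over a common denominator, (-9x + 12)/(x - 2) + 17/2 = [(-9x + 12)·(-12) − 102·(x - 2)] / [(-12)·(x - 2)] = 6(x + 10) / ((-12)(x - 2)).
So |(-9x + 12)/(x - 2) + 17/2| = 6|x + 10| / (12·|x − 2|).
Restrict δ ≤ 6. Then |x + 10| < 6 gives |x − 2| = |(x + 10) + (-12)| ≥ 12 − 6 = 6.
Hence |(-9x + 12)/(x - 2) + 17/2| < 6|x + 10|/(12·6) = (1/12)|x + 10|, which is < ε once |x + 10| < 12ε.
Take δ = min(6, 12ε). Then 0 < |x + 10| < δ forces both bounds, so |(-9x + 12)/(x - 2) + 17/2| < ε.

δ = min(6, 12ε)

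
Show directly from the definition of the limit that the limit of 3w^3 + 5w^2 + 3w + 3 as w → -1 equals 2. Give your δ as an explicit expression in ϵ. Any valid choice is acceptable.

δ = min(1, ϵ/17)

Let ϵ > 0 be given. We want δ > 0 such that 0 < |w + 1| < δ implies |(3w^3 + 5w^2 + 3w + 3) − 2| < ϵ.
(3w^3 + 5w^2 + 3w + 3) − 2 = 3w^3 + 5w^2 + 3w + 1 = (w + 1)(3w^2 + 2w + 1).
So |(3w^3 + 5w^2 + 3w + 3) − 2| = |w + 1|·|3w^2 + 2w + 1|.
Require δ ≤ 1. Then |w + 1| < 1 gives |w| < 2, and by the triangle inequality |3w^2 + 2w + 1| ≤ 3·2^2 + 2·2 + 1 = 17.
Hence |(3w^3 + 5w^2 + 3w + 3) − 2| ≤ 17|w + 1| < ϵ provided |w + 1| < ϵ/17.
Choosing δ = min(1, ϵ/17) ensures both conditions, hence |(3w^3 + 5w^2 + 3w + 3) − 2| < ϵ.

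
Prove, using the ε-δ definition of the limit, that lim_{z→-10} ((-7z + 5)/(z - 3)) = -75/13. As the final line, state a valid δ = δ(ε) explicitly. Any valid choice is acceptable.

Fix ε > 0. We want δ > 0 with 0 < |z + 10| < δ ⇒ |(-7z + 5)/(z - 3) + 75/13| < ε.
Combining over a common denominator, (-7z + 5)/(z - 3) + 75/13 = [(-7z + 5)·(-13) − 75·(z - 3)] / [(-13)·(z - 3)] = 16(z + 10) / ((-13)(z - 3)).
So |(-7z + 5)/(z - 3) + 75/13| = 16|z + 10| / (13·|z − 3|).
Require δ ≤ 13/2, so |z − 3| ≥ |-13| − |z + 10| > 13 − 13/2 = 13/2.
Hence |(-7z + 5)/(z - 3) + 75/13| < 16|z + 10|/(13·(13/2)) = (32/169)|z + 10|, which is < ε once |z + 10| < (169/32)ε.
Take δ = min(13/2, (169/32)ε). Then 0 < |z + 10| < δ forces both bounds, so |(-7z + 5)/(z - 3) + 75/13| < ε.

δ = min(13/2, (169/32)ε)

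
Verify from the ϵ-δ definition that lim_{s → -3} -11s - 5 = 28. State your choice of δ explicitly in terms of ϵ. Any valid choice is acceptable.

δ = ϵ/11

Fix ϵ > 0. We need δ > 0 so that 0 < |s + 3| < δ implies |(-11s - 5) − 28| < ϵ.
|(-11s - 5) − 28| = |-11s - 33| = 11|s + 3|.
So 11|s + 3| < ϵ exactly when |s + 3| < ϵ/11.
Take δ = ϵ/11. If 0 < |s + 3| < δ then |(-11s - 5) − 28| = 11|s + 3| < 11·(ϵ/11) = ϵ.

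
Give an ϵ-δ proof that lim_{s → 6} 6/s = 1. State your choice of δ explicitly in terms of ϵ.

Let ϵ > 0. We seek δ > 0 such that 0 < |s − 6| < δ implies |6/s − 1| < ϵ.
|6/s − 1| = 6·|6 − s|/(6·|s|) = 6|s − 6|/(6|s|).
Restrict δ ≤ 3. Then |s − 6| < 3 gives |s| > 3, so 6|s| > 18.
Then |6/s − 1| < 6|s − 6|/18, which is < ϵ when |s − 6| < 3ϵ.
Take δ = min(3, 3ϵ). Then 0 < |s − 6| < δ gives both |s − 6| < 3 and |s − 6| < 3ϵ, so |6/s − 1| < ϵ.

δ = min(3, 3ϵ)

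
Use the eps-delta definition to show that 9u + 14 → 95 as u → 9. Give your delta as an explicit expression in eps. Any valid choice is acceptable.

delta = eps/9

Suppose eps > 0. We need delta > 0 so that 0 < |u − 9| < delta implies |(9u + 14) − 95| < eps.
|(9u + 14) − 95| = |9u - 81| = 9|u − 9|.
Thus it suffices that |u − 9| < eps/9.
Choosing delta = eps/9 gives |(9u + 14) − 95| = 9|u − 9| < eps whenever |u − 9| < delta.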